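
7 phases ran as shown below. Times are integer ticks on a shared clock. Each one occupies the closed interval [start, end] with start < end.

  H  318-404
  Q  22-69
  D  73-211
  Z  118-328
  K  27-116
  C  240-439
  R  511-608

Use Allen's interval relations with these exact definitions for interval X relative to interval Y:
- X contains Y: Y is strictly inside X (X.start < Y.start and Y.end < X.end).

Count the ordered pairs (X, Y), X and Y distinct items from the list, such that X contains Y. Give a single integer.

Checking all 42 ordered pairs for relation 'contains'; matching pairs in alphabetical order:
(C, H): C contains H ✓
Count: 1.

1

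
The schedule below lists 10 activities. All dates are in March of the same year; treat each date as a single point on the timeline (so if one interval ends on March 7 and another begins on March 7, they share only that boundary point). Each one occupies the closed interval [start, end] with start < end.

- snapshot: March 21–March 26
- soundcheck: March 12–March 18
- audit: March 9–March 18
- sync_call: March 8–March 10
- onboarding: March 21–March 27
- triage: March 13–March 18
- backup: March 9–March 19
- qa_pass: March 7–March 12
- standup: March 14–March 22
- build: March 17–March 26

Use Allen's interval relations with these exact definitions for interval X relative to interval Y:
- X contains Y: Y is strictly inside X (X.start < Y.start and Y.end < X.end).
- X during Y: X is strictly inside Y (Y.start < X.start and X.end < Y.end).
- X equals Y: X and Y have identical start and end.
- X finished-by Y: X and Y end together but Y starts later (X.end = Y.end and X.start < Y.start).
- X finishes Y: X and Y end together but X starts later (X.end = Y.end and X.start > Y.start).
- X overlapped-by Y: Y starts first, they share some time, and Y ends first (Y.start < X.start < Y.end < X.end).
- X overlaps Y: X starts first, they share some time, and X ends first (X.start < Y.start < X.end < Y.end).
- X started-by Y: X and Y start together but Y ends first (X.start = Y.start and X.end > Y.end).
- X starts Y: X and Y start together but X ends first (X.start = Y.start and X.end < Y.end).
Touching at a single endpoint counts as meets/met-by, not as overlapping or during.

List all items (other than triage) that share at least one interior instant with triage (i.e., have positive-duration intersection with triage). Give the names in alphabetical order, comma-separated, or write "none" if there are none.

Target triage = [March 13, March 18].
audit [March 9, March 18] → finished-by → yes.
backup [March 9, March 19] → contains → yes.
build [March 17, March 26] → overlapped-by → yes.
onboarding [March 21, March 27] → after → no.
qa_pass [March 7, March 12] → before → no.
snapshot [March 21, March 26] → after → no.
soundcheck [March 12, March 18] → finished-by → yes.
standup [March 14, March 22] → overlapped-by → yes.
sync_call [March 8, March 10] → before → no.
Result: audit, backup, build, soundcheck, standup.

audit, backup, build, soundcheck, standup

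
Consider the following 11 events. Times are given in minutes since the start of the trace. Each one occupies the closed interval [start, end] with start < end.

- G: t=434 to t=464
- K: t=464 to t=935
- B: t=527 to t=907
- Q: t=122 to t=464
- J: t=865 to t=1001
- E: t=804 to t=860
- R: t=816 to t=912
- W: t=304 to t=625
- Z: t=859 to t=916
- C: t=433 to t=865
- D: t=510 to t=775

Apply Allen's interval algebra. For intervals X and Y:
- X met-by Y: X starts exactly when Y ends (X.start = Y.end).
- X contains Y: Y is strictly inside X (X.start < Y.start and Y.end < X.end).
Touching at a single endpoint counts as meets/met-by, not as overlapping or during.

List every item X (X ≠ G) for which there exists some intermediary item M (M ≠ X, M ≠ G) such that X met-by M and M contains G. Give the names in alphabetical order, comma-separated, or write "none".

Target G = [t=434, t=464].
Intermediaries M with M contains G: C, W.
Via C — items with X met-by C: J.
Via W — items with X met-by W: none.
Union: J.

J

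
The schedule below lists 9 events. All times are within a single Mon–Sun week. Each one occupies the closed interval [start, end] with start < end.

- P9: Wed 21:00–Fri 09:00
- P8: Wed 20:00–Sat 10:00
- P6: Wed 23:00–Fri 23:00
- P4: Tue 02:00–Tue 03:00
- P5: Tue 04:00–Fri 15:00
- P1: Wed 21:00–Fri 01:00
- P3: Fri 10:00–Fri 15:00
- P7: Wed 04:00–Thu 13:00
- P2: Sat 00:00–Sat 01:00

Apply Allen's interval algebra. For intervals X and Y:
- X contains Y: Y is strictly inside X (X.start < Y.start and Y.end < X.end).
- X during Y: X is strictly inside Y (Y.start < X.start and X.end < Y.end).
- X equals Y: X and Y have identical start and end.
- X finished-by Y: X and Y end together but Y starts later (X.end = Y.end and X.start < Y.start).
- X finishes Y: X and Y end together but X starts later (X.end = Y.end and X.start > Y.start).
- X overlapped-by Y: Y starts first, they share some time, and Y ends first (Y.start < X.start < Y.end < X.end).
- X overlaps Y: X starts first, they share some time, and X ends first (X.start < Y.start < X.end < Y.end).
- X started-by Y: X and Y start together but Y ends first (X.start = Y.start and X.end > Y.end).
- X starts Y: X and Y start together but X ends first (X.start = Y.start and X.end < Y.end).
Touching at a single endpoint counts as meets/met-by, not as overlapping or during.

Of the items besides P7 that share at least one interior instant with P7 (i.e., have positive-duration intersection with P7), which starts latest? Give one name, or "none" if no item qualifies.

Target P7 = [Wed 04:00, Thu 13:00].
P1 [Wed 21:00, Fri 01:00] → overlapped-by → candidate.
P2 [Sat 00:00, Sat 01:00] → after → excluded.
P3 [Fri 10:00, Fri 15:00] → after → excluded.
P4 [Tue 02:00, Tue 03:00] → before → excluded.
P5 [Tue 04:00, Fri 15:00] → contains → candidate.
P6 [Wed 23:00, Fri 23:00] → overlapped-by → candidate.
P8 [Wed 20:00, Sat 10:00] → overlapped-by → candidate.
P9 [Wed 21:00, Fri 09:00] → overlapped-by → candidate.
Among candidates, latest start is Wed 23:00 → P6.

P6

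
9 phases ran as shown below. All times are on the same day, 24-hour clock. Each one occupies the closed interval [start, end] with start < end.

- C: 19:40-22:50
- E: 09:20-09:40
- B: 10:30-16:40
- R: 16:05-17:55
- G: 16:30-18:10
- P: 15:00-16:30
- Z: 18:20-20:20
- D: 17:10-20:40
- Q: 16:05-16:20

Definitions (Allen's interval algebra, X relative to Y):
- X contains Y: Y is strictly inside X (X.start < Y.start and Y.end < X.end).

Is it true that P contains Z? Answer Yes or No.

P = [15:00, 16:30], Z = [18:20, 20:20].
Actual relation of P to Z: before.
Asked whether 'contains' holds → No.

No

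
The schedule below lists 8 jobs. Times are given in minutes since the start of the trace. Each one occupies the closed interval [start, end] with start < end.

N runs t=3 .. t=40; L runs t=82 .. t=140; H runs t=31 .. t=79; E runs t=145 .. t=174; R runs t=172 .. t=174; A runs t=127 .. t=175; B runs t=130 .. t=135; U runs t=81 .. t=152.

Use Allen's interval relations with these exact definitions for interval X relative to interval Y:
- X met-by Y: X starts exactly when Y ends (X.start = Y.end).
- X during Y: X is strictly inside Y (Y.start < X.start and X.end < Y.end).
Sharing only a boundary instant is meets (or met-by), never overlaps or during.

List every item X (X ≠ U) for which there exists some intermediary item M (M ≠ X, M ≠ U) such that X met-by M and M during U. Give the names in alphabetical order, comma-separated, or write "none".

none

Target U = [t=81, t=152].
Intermediaries M with M during U: B, L.
Via B — items with X met-by B: none.
Via L — items with X met-by L: none.
Union: none.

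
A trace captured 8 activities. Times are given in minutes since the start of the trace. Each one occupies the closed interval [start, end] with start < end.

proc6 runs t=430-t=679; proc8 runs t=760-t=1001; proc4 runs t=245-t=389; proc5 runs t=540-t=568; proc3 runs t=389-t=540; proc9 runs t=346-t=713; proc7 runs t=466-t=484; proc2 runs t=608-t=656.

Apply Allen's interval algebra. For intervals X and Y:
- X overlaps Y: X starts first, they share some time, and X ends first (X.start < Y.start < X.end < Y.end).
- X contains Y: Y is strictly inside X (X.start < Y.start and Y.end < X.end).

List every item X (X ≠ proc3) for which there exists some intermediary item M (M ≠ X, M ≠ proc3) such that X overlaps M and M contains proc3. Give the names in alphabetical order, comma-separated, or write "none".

Target proc3 = [t=389, t=540].
Intermediaries M with M contains proc3: proc9.
Via proc9 — items with X overlaps proc9: proc4.
Union: proc4.

proc4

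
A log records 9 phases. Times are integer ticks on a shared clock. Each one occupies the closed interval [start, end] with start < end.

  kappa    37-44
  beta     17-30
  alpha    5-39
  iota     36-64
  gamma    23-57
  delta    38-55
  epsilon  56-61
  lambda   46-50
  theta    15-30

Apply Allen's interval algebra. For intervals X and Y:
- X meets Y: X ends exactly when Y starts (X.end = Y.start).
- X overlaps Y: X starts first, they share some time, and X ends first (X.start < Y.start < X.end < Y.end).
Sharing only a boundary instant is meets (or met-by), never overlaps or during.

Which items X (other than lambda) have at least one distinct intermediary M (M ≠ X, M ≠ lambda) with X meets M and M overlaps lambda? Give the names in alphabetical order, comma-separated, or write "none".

Target lambda = [46, 50].
Intermediaries M with M overlaps lambda: none.
Union: none.

none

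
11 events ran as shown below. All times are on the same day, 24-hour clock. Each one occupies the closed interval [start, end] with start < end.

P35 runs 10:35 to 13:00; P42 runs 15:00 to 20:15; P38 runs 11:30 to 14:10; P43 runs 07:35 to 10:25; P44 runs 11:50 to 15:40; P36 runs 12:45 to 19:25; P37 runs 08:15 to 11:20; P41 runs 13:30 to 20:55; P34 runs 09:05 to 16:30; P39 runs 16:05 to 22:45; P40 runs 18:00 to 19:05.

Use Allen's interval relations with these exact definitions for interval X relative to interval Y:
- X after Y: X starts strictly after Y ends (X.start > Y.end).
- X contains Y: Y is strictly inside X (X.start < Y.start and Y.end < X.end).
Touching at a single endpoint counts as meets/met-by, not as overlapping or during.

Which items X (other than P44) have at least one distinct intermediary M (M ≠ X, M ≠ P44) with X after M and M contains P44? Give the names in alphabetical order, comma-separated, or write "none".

Target P44 = [11:50, 15:40].
Intermediaries M with M contains P44: P34.
Via P34 — items with X after P34: P40.
Union: P40.

P40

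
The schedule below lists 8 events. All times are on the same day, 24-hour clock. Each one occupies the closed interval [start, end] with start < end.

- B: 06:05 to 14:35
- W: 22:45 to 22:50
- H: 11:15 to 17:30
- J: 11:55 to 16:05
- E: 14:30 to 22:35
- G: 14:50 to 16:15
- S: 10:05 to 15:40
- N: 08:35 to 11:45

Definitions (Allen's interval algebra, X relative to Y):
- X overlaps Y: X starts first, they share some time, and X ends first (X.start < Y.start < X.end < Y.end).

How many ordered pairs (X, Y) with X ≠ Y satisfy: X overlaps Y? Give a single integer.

Checking all 56 ordered pairs for relation 'overlaps'; matching pairs in alphabetical order:
(B, E): B overlaps E ✓
(B, H): B overlaps H ✓
(B, J): B overlaps J ✓
(B, S): B overlaps S ✓
(H, E): H overlaps E ✓
(J, E): J overlaps E ✓
(J, G): J overlaps G ✓
(N, H): N overlaps H ✓
(N, S): N overlaps S ✓
(S, E): S overlaps E ✓
(S, G): S overlaps G ✓
(S, H): S overlaps H ✓
(S, J): S overlaps J ✓
Count: 13.

13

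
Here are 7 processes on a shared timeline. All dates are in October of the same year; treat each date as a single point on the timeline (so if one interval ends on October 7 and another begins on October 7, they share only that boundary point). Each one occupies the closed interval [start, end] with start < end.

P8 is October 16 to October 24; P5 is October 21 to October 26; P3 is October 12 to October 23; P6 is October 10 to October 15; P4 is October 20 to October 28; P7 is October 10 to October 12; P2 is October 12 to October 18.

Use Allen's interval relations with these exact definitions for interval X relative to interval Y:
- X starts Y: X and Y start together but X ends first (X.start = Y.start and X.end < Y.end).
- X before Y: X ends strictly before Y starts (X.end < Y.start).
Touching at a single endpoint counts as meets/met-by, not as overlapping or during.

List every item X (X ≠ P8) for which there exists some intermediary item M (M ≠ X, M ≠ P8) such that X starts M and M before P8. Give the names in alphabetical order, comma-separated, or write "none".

P7

Target P8 = [October 16, October 24].
Intermediaries M with M before P8: P6, P7.
Via P6 — items with X starts P6: P7.
Via P7 — items with X starts P7: none.
Union: P7.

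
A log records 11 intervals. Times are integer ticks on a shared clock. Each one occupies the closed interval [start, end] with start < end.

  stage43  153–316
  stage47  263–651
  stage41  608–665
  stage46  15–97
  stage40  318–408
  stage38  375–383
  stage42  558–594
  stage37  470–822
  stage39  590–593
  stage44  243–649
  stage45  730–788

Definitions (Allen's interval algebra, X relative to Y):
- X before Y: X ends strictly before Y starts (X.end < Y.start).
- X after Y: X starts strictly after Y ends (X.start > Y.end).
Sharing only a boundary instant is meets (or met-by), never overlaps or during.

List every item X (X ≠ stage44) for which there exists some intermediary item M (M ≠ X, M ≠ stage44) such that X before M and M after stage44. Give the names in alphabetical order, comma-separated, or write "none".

stage38, stage39, stage40, stage41, stage42, stage43, stage46, stage47

Target stage44 = [243, 649].
Intermediaries M with M after stage44: stage45.
Via stage45 — items with X before stage45: stage38, stage39, stage40, stage41, stage42, stage43, stage46, stage47.
Union: stage38, stage39, stage40, stage41, stage42, stage43, stage46, stage47.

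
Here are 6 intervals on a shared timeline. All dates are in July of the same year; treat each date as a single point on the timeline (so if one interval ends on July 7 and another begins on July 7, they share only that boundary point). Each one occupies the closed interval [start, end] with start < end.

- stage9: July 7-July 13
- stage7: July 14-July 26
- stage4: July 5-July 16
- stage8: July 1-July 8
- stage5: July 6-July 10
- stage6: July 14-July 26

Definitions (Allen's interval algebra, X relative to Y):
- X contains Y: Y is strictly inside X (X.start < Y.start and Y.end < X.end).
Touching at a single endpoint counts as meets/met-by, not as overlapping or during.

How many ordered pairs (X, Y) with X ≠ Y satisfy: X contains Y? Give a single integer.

Checking all 30 ordered pairs for relation 'contains'; matching pairs in alphabetical order:
(stage4, stage5): stage4 contains stage5 ✓
(stage4, stage9): stage4 contains stage9 ✓
Count: 2.

2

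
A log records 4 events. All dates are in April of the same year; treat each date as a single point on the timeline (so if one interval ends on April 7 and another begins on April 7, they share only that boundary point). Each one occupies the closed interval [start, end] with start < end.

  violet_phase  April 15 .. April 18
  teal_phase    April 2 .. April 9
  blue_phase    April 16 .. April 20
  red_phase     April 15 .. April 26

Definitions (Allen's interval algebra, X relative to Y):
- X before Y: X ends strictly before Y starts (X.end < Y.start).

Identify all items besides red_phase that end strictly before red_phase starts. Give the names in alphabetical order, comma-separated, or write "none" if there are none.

teal_phase

Target red_phase = [April 15, April 26].
blue_phase [April 16, April 20] → during → no.
teal_phase [April 2, April 9] → before → yes.
violet_phase [April 15, April 18] → starts → no.
Result: teal_phase.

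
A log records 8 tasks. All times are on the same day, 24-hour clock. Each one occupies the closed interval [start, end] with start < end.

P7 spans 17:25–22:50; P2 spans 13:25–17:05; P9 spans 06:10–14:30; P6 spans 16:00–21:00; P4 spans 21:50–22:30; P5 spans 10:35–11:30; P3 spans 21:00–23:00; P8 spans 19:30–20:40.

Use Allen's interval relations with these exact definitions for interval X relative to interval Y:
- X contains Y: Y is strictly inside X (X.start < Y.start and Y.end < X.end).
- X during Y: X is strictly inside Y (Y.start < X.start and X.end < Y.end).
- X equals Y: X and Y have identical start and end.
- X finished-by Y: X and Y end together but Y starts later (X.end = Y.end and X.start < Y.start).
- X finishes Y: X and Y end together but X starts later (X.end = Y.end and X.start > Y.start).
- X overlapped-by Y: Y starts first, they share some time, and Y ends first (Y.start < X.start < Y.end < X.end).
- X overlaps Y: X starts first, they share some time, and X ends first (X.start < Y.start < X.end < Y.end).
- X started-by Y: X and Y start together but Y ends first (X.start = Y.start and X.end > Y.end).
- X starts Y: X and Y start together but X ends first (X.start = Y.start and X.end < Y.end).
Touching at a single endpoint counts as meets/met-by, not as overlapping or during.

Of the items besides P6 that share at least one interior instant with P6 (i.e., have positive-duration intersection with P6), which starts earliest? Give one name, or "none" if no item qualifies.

P2

Target P6 = [16:00, 21:00].
P2 [13:25, 17:05] → overlaps → candidate.
P3 [21:00, 23:00] → met-by → excluded.
P4 [21:50, 22:30] → after → excluded.
P5 [10:35, 11:30] → before → excluded.
P7 [17:25, 22:50] → overlapped-by → candidate.
P8 [19:30, 20:40] → during → candidate.
P9 [06:10, 14:30] → before → excluded.
Among candidates, earliest start is 13:25 → P2.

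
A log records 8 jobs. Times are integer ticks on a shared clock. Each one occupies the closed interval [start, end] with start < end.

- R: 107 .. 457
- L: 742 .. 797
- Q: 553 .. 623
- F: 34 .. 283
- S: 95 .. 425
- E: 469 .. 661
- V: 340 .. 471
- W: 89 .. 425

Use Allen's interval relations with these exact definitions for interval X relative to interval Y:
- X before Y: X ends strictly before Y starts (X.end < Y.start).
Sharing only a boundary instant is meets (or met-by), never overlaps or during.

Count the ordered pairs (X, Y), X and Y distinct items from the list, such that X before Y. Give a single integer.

Checking all 56 ordered pairs for relation 'before'; matching pairs in alphabetical order:
(E, L): E before L ✓
(F, E): F before E ✓
(F, L): F before L ✓
(F, Q): F before Q ✓
(F, V): F before V ✓
(Q, L): Q before L ✓
(R, E): R before E ✓
(R, L): R before L ✓
(R, Q): R before Q ✓
(S, E): S before E ✓
(S, L): S before L ✓
(S, Q): S before Q ✓
(V, L): V before L ✓
(V, Q): V before Q ✓
(W, E): W before E ✓
(W, L): W before L ✓
(W, Q): W before Q ✓
Count: 17.

17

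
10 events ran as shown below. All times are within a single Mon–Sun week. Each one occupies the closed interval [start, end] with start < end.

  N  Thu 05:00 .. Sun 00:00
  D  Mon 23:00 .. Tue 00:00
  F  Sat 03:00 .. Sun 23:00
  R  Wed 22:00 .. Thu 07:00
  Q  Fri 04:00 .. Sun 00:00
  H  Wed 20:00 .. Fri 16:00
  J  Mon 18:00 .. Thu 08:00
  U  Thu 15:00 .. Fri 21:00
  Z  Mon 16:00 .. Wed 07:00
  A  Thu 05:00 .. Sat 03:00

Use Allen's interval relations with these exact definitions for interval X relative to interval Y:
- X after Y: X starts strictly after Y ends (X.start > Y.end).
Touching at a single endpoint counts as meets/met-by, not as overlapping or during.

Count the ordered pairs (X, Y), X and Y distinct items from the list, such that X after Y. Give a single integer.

Checking all 90 ordered pairs for relation 'after'; matching pairs in alphabetical order:
(A, D): A after D ✓
(A, Z): A after Z ✓
(F, D): F after D ✓
(F, H): F after H ✓
(F, J): F after J ✓
(F, R): F after R ✓
(F, U): F after U ✓
(F, Z): F after Z ✓
(H, D): H after D ✓
(H, Z): H after Z ✓
(N, D): N after D ✓
(N, Z): N after Z ✓
(Q, D): Q after D ✓
(Q, J): Q after J ✓
(Q, R): Q after R ✓
(Q, Z): Q after Z ✓
(R, D): R after D ✓
(R, Z): R after Z ✓
(U, D): U after D ✓
(U, J): U after J ✓
(U, R): U after R ✓
(U, Z): U after Z ✓
Count: 22.

22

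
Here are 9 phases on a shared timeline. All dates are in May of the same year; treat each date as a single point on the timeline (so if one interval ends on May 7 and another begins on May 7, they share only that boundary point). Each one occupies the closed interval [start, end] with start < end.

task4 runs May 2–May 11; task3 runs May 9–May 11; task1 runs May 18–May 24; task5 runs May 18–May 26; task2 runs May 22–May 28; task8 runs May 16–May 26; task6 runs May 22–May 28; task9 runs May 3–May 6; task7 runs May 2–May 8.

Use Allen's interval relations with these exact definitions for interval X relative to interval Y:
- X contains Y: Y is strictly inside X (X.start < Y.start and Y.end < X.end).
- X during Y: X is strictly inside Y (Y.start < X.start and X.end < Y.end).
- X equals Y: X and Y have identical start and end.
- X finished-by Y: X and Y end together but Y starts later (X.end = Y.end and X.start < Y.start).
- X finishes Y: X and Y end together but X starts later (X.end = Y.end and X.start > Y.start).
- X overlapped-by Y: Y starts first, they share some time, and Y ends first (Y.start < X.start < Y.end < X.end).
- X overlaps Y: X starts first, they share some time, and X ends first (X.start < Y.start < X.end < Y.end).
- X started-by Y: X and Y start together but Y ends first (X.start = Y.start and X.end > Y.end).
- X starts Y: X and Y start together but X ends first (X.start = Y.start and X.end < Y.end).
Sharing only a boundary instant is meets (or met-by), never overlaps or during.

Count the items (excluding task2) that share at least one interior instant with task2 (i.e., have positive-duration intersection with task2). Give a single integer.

4

Target task2 = [May 22, May 28].
task1 [May 18, May 24] → overlaps → counts.
task3 [May 9, May 11] → before → no.
task4 [May 2, May 11] → before → no.
task5 [May 18, May 26] → overlaps → counts.
task6 [May 22, May 28] → equals → counts.
task7 [May 2, May 8] → before → no.
task8 [May 16, May 26] → overlaps → counts.
task9 [May 3, May 6] → before → no.
Total: 4.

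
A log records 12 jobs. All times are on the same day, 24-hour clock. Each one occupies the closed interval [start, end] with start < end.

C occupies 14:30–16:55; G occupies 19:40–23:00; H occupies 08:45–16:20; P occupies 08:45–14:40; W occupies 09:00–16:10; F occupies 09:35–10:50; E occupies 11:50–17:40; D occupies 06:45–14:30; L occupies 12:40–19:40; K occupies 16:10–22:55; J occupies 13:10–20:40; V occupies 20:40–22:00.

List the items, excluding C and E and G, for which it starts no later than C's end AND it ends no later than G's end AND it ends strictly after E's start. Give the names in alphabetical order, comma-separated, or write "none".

Conditions: its start is no later than C's end (X.start <= 16:55) AND its end is no later than G's end (X.end <= 23:00) AND its end is strictly after E's start (X.end > 11:50).
D: start 06:45 <= 16:55? ✓; end 14:30 <= 23:00? ✓; end 14:30 > 11:50? ✓ → yes.
F: start 09:35 <= 16:55? ✓; end 10:50 <= 23:00? ✓; end 10:50 > 11:50? ✗ → no.
H: start 08:45 <= 16:55? ✓; end 16:20 <= 23:00? ✓; end 16:20 > 11:50? ✓ → yes.
J: start 13:10 <= 16:55? ✓; end 20:40 <= 23:00? ✓; end 20:40 > 11:50? ✓ → yes.
K: start 16:10 <= 16:55? ✓; end 22:55 <= 23:00? ✓; end 22:55 > 11:50? ✓ → yes.
L: start 12:40 <= 16:55? ✓; end 19:40 <= 23:00? ✓; end 19:40 > 11:50? ✓ → yes.
P: start 08:45 <= 16:55? ✓; end 14:40 <= 23:00? ✓; end 14:40 > 11:50? ✓ → yes.
V: start 20:40 <= 16:55? ✗; end 22:00 <= 23:00? ✓; end 22:00 > 11:50? ✓ → no.
W: start 09:00 <= 16:55? ✓; end 16:10 <= 23:00? ✓; end 16:10 > 11:50? ✓ → yes.
Result: D, H, J, K, L, P, W.

D, H, J, K, L, P, W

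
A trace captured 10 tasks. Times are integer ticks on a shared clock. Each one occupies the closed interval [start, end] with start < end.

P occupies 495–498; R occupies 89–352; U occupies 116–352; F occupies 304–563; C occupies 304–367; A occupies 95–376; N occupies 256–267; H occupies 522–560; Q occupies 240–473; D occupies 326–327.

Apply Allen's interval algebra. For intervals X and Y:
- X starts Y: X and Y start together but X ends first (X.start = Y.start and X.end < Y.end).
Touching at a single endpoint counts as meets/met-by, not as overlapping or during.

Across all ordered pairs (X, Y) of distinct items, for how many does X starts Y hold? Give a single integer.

Checking all 90 ordered pairs for relation 'starts'; matching pairs in alphabetical order:
(C, F): C starts F ✓
Count: 1.

1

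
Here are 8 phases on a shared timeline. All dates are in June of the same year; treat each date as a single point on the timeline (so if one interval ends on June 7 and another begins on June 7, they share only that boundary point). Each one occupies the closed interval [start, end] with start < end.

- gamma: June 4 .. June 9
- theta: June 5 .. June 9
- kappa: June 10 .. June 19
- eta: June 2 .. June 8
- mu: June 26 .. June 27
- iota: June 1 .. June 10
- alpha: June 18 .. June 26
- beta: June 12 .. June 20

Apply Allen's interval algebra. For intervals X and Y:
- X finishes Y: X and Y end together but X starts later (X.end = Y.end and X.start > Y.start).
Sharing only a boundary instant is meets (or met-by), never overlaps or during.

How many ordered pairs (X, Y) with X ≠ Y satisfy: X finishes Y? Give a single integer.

Checking all 56 ordered pairs for relation 'finishes'; matching pairs in alphabetical order:
(theta, gamma): theta finishes gamma ✓
Count: 1.

1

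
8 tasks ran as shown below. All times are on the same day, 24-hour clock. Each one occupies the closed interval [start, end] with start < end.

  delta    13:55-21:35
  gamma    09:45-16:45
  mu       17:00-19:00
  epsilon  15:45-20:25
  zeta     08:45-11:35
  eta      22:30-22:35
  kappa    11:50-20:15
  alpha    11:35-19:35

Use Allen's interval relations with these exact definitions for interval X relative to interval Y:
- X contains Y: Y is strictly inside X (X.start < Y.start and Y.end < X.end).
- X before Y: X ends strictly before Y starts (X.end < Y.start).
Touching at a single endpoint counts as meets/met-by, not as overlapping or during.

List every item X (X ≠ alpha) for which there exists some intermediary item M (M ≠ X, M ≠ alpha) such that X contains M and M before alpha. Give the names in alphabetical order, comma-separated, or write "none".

Target alpha = [11:35, 19:35].
Intermediaries M with M before alpha: none.
Union: none.

none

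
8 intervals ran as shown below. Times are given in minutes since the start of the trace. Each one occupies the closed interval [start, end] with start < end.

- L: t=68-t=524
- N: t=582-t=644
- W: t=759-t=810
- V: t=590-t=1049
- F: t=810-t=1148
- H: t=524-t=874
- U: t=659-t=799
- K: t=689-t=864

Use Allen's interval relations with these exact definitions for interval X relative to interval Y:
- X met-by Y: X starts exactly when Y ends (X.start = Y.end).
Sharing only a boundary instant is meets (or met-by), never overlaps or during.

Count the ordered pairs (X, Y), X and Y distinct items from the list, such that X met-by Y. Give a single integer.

Checking all 56 ordered pairs for relation 'met-by'; matching pairs in alphabetical order:
(F, W): F met-by W ✓
(H, L): H met-by L ✓
Count: 2.

2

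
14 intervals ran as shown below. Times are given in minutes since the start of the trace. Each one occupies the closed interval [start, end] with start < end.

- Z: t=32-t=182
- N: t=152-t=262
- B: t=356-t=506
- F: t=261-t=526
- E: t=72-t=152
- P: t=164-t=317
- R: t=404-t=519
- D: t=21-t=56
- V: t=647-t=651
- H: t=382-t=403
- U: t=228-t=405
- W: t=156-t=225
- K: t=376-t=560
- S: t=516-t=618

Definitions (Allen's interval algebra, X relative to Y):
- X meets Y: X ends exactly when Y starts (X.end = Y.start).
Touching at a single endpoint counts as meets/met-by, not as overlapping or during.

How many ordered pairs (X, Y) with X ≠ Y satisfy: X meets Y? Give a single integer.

Checking all 182 ordered pairs for relation 'meets'; matching pairs in alphabetical order:
(E, N): E meets N ✓
Count: 1.

1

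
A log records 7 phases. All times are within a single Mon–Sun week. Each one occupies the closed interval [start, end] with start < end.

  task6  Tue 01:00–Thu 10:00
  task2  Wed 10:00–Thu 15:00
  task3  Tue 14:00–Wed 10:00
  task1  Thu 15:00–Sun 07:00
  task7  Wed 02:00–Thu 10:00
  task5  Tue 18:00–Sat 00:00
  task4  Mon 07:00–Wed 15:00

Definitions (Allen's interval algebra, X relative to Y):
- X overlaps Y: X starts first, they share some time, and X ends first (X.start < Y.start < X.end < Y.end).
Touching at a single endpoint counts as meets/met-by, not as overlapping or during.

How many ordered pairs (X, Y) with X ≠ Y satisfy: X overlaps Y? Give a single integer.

10

Checking all 42 ordered pairs for relation 'overlaps'; matching pairs in alphabetical order:
(task3, task5): task3 overlaps task5 ✓
(task3, task7): task3 overlaps task7 ✓
(task4, task2): task4 overlaps task2 ✓
(task4, task5): task4 overlaps task5 ✓
(task4, task6): task4 overlaps task6 ✓
(task4, task7): task4 overlaps task7 ✓
(task5, task1): task5 overlaps task1 ✓
(task6, task2): task6 overlaps task2 ✓
(task6, task5): task6 overlaps task5 ✓
(task7, task2): task7 overlaps task2 ✓
Count: 10.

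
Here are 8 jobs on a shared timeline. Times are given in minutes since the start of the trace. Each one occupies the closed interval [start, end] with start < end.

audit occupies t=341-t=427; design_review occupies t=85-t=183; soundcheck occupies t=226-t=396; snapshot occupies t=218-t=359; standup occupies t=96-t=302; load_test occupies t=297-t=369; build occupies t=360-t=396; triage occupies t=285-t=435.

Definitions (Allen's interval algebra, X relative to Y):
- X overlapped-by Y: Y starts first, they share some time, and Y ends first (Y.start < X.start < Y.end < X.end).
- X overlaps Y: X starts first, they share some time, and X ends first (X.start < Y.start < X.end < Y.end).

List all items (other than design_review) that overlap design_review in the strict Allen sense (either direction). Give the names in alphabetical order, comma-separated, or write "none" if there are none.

standup

Target design_review = [t=85, t=183].
audit [t=341, t=427] → after → no.
build [t=360, t=396] → after → no.
load_test [t=297, t=369] → after → no.
snapshot [t=218, t=359] → after → no.
soundcheck [t=226, t=396] → after → no.
standup [t=96, t=302] → overlapped-by → yes.
triage [t=285, t=435] → after → no.
Result: standup.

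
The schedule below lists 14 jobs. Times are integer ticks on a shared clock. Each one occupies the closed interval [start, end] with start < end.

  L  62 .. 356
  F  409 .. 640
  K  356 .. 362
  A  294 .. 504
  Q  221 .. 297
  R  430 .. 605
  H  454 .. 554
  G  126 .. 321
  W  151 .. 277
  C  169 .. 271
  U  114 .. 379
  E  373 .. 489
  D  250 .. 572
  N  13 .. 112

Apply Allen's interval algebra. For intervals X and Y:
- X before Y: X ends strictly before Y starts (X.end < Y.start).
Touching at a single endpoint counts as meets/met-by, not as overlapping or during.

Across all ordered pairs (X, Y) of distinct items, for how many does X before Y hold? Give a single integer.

Checking all 182 ordered pairs for relation 'before'; matching pairs in alphabetical order:
(C, A): C before A ✓
(C, E): C before E ✓
(C, F): C before F ✓
(C, H): C before H ✓
(C, K): C before K ✓
(C, R): C before R ✓
(G, E): G before E ✓
(G, F): G before F ✓
(G, H): G before H ✓
(G, K): G before K ✓
(G, R): G before R ✓
(K, E): K before E ✓
(K, F): K before F ✓
(K, H): K before H ✓
(K, R): K before R ✓
(L, E): L before E ✓
(L, F): L before F ✓
(L, H): L before H ✓
(L, R): L before R ✓
(N, A): N before A ✓
(N, C): N before C ✓
(N, D): N before D ✓
(N, E): N before E ✓
(N, F): N before F ✓
... plus 21 further pairs not listed.
Count: 45.

45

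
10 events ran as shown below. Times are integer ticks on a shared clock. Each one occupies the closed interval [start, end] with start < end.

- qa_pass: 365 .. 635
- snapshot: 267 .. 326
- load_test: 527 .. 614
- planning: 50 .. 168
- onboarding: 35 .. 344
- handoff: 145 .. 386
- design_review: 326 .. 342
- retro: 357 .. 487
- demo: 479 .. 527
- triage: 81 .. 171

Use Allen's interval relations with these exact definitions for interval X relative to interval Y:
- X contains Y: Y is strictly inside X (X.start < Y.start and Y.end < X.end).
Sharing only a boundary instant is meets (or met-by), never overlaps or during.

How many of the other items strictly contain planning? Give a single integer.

1

Target planning = [50, 168].
demo [479, 527] → after → no.
design_review [326, 342] → after → no.
handoff [145, 386] → overlapped-by → no.
load_test [527, 614] → after → no.
onboarding [35, 344] → contains → counts.
qa_pass [365, 635] → after → no.
retro [357, 487] → after → no.
snapshot [267, 326] → after → no.
triage [81, 171] → overlapped-by → no.
Total: 1.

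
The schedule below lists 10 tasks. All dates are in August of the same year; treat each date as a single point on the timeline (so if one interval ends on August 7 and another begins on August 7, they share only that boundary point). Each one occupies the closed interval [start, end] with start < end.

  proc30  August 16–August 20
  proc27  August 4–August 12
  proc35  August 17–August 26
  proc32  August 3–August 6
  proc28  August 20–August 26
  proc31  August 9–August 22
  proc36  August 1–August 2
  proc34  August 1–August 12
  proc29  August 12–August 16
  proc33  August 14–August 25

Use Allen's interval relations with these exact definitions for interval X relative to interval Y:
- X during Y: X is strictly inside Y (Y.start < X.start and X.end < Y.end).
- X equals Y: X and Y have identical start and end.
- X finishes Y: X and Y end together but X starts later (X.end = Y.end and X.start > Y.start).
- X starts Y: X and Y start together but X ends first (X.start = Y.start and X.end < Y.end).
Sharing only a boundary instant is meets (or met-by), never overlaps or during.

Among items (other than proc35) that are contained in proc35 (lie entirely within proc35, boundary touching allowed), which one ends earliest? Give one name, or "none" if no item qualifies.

Target proc35 = [August 17, August 26].
proc27 [August 4, August 12] → before → excluded.
proc28 [August 20, August 26] → finishes → candidate.
proc29 [August 12, August 16] → before → excluded.
proc30 [August 16, August 20] → overlaps → excluded.
proc31 [August 9, August 22] → overlaps → excluded.
proc32 [August 3, August 6] → before → excluded.
proc33 [August 14, August 25] → overlaps → excluded.
proc34 [August 1, August 12] → before → excluded.
proc36 [August 1, August 2] → before → excluded.
Among candidates, earliest end is August 26 → proc28.

proc28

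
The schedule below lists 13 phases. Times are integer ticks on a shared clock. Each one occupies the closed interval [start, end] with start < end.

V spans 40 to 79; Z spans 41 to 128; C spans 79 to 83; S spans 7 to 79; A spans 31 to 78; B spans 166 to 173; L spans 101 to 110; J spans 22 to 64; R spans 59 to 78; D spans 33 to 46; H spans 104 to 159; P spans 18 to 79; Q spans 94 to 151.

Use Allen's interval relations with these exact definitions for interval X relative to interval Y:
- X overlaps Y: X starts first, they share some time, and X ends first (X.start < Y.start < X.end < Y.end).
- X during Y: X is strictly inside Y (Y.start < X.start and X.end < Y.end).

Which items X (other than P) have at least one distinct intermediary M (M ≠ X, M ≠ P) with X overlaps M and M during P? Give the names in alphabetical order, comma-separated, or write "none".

Target P = [18, 79].
Intermediaries M with M during P: A, D, J, R.
Via A — items with X overlaps A: J.
Via D — items with X overlaps D: none.
Via J — items with X overlaps J: none.
Via R — items with X overlaps R: J.
Union: J.

J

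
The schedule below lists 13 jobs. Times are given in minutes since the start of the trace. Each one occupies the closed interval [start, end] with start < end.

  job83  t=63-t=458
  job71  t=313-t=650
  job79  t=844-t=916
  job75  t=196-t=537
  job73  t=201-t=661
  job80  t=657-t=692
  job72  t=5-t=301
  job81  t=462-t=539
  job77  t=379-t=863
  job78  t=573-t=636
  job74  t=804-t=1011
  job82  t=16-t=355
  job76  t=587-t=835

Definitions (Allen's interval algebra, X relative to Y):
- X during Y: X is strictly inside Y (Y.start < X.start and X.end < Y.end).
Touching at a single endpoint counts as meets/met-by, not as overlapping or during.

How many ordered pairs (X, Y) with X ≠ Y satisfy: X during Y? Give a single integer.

11

Checking all 156 ordered pairs for relation 'during'; matching pairs in alphabetical order:
(job71, job73): job71 during job73 ✓
(job76, job77): job76 during job77 ✓
(job78, job71): job78 during job71 ✓
(job78, job73): job78 during job73 ✓
(job78, job77): job78 during job77 ✓
(job79, job74): job79 during job74 ✓
(job80, job76): job80 during job76 ✓
(job80, job77): job80 during job77 ✓
(job81, job71): job81 during job71 ✓
(job81, job73): job81 during job73 ✓
(job81, job77): job81 during job77 ✓
Count: 11.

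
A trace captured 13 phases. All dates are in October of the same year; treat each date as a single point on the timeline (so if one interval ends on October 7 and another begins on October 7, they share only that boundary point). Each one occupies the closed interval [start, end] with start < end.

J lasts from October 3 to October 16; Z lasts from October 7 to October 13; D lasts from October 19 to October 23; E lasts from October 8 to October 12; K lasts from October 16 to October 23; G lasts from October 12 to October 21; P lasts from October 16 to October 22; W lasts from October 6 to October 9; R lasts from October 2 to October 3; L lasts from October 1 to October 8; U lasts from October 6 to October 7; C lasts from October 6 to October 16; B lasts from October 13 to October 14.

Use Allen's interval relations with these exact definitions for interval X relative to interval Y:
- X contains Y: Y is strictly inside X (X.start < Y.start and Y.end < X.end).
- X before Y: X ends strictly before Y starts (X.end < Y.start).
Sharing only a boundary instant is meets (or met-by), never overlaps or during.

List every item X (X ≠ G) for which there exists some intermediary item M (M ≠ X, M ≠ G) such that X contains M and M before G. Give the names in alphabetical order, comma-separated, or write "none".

Target G = [October 12, October 21].
Intermediaries M with M before G: L, R, U, W.
Via L — items with X contains L: none.
Via R — items with X contains R: L.
Via U — items with X contains U: J, L.
Via W — items with X contains W: J.
Union: J, L.

J, L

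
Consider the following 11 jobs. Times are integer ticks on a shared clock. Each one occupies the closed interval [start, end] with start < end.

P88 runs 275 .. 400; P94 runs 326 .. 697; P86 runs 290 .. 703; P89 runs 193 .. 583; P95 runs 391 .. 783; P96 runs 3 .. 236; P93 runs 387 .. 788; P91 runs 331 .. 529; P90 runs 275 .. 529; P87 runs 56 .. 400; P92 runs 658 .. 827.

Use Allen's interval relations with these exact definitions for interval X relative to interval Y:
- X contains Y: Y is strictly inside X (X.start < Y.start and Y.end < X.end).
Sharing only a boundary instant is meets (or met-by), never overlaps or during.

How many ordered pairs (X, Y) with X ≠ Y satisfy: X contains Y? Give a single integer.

Checking all 110 ordered pairs for relation 'contains'; matching pairs in alphabetical order:
(P86, P91): P86 contains P91 ✓
(P86, P94): P86 contains P94 ✓
(P89, P88): P89 contains P88 ✓
(P89, P90): P89 contains P90 ✓
(P89, P91): P89 contains P91 ✓
(P93, P95): P93 contains P95 ✓
(P94, P91): P94 contains P91 ✓
Count: 7.

7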